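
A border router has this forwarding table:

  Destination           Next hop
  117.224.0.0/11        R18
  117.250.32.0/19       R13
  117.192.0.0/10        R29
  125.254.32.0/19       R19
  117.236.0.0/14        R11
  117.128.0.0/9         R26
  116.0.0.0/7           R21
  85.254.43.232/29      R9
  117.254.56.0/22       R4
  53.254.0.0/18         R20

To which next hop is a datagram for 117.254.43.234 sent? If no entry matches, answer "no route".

Routes whose prefix contains 117.254.43.234:
  116.0.0.0/7 (116.0.0.0 - 117.255.255.255) -> R21
  117.128.0.0/9 (117.128.0.0 - 117.255.255.255) -> R26
  117.192.0.0/10 (117.192.0.0 - 117.255.255.255) -> R29
  117.224.0.0/11 (117.224.0.0 - 117.255.255.255) -> R18
More-specific entries that do NOT match:
  85.254.43.232/29 (85.254.43.232 - 85.254.43.239) does not contain 117.254.43.234
  117.254.56.0/22 (117.254.56.0 - 117.254.59.255) does not contain 117.254.43.234
  117.250.32.0/19 (117.250.32.0 - 117.250.63.255) does not contain 117.254.43.234
  125.254.32.0/19 (125.254.32.0 - 125.254.63.255) does not contain 117.254.43.234
  53.254.0.0/18 (53.254.0.0 - 53.254.63.255) does not contain 117.254.43.234
  117.236.0.0/14 (117.236.0.0 - 117.239.255.255) does not contain 117.254.43.234
Longest matching prefix is /11 -> next hop R18.

R18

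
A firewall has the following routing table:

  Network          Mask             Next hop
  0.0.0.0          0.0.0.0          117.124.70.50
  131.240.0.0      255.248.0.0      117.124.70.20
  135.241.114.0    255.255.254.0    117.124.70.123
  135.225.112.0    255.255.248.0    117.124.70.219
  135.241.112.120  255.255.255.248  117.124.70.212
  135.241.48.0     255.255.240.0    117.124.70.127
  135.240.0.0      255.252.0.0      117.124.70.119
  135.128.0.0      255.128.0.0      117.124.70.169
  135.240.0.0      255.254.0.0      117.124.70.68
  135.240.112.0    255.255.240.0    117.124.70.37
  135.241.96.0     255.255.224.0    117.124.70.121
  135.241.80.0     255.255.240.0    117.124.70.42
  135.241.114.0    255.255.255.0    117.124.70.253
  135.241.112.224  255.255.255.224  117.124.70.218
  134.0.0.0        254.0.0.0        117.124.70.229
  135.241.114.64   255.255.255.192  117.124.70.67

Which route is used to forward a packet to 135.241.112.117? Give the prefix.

135.241.96.0/19

Entries matching 135.241.112.117:
  0.0.0.0/0 (default, matches everything)
  134.0.0.0/7 (134.0.0.0 - 135.255.255.255)
  135.128.0.0/9 (135.128.0.0 - 135.255.255.255)
  135.240.0.0/14 (135.240.0.0 - 135.243.255.255)
  135.240.0.0/15 (135.240.0.0 - 135.241.255.255)
  135.241.96.0/19 (135.241.96.0 - 135.241.127.255)
Most specific is 135.241.96.0/19.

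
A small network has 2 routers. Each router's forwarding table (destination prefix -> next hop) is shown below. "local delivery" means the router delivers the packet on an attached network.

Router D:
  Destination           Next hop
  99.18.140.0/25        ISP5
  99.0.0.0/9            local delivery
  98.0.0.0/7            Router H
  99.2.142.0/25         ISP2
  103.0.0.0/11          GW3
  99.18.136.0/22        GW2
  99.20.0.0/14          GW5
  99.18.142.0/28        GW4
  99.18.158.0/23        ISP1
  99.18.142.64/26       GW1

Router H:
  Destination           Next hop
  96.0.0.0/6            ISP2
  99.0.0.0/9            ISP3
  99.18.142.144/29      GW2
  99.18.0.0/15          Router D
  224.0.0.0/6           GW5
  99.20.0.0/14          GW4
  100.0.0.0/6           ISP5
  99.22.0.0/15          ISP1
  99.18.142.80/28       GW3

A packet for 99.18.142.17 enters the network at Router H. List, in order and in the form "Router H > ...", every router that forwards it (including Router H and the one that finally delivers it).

At Router H: longest match for 99.18.142.17 is 99.18.0.0/15 -> Router D
At Router D: longest match for 99.18.142.17 is 99.0.0.0/9 -> local delivery

Router H > Router D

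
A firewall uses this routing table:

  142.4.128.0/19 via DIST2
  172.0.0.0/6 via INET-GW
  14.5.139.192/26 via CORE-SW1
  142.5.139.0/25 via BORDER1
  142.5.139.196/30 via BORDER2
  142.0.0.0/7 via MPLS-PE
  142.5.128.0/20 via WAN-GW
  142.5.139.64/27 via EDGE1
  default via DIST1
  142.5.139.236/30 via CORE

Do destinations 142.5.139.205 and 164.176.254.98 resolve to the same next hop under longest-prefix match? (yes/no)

no

142.5.139.205: longest match 142.5.128.0/20 -> WAN-GW
164.176.254.98: longest match 0.0.0.0/0 -> DIST1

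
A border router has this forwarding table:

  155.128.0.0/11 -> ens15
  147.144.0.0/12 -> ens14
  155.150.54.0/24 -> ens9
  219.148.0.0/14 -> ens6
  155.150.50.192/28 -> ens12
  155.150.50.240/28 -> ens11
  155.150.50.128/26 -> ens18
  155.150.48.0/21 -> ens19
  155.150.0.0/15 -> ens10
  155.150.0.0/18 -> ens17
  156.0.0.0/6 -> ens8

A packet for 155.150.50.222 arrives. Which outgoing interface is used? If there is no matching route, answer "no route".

ens19

Routes whose prefix contains 155.150.50.222:
  155.128.0.0/11 (155.128.0.0 - 155.159.255.255) -> ens15
  155.150.0.0/15 (155.150.0.0 - 155.151.255.255) -> ens10
  155.150.0.0/18 (155.150.0.0 - 155.150.63.255) -> ens17
  155.150.48.0/21 (155.150.48.0 - 155.150.55.255) -> ens19
More-specific entries that do NOT match:
  155.150.50.192/28 (155.150.50.192 - 155.150.50.207) does not contain 155.150.50.222
  155.150.50.240/28 (155.150.50.240 - 155.150.50.255) does not contain 155.150.50.222
  155.150.50.128/26 (155.150.50.128 - 155.150.50.191) does not contain 155.150.50.222
  155.150.54.0/24 (155.150.54.0 - 155.150.54.255) does not contain 155.150.50.222
Longest matching prefix is /21 -> interface ens19.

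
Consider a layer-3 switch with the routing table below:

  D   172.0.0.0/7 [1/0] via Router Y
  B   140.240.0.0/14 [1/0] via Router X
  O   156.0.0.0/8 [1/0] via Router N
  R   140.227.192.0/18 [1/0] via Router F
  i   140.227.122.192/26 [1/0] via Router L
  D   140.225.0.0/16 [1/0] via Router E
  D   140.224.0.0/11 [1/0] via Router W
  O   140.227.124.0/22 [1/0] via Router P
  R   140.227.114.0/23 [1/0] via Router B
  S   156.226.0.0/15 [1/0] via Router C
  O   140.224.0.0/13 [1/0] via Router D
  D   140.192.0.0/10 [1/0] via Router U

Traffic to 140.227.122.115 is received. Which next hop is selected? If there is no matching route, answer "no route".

Routes whose prefix contains 140.227.122.115:
  140.192.0.0/10 (140.192.0.0 - 140.255.255.255) -> Router U
  140.224.0.0/11 (140.224.0.0 - 140.255.255.255) -> Router W
  140.224.0.0/13 (140.224.0.0 - 140.231.255.255) -> Router D
More-specific entries that do NOT match:
  140.227.122.192/26 (140.227.122.192 - 140.227.122.255) does not contain 140.227.122.115
  140.227.114.0/23 (140.227.114.0 - 140.227.115.255) does not contain 140.227.122.115
  140.227.124.0/22 (140.227.124.0 - 140.227.127.255) does not contain 140.227.122.115
  140.227.192.0/18 (140.227.192.0 - 140.227.255.255) does not contain 140.227.122.115
  140.225.0.0/16 (140.225.0.0 - 140.225.255.255) does not contain 140.227.122.115
  156.226.0.0/15 (156.226.0.0 - 156.227.255.255) does not contain 140.227.122.115
  140.240.0.0/14 (140.240.0.0 - 140.243.255.255) does not contain 140.227.122.115
Longest matching prefix is /13 -> next hop Router D.

Router D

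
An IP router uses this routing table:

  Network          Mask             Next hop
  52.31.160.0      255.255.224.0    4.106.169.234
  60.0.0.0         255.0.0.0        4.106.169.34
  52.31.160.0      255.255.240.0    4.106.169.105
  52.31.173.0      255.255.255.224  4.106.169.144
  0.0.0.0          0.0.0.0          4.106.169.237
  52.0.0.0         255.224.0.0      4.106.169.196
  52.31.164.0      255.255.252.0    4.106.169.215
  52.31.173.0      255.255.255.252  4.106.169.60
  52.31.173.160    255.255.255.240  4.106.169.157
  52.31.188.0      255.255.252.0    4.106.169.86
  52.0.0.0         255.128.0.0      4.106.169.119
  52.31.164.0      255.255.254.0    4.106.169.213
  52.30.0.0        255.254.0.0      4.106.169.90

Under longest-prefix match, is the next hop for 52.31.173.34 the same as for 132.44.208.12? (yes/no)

52.31.173.34: longest match 52.31.160.0/20 -> 4.106.169.105
132.44.208.12: longest match 0.0.0.0/0 -> 4.106.169.237

no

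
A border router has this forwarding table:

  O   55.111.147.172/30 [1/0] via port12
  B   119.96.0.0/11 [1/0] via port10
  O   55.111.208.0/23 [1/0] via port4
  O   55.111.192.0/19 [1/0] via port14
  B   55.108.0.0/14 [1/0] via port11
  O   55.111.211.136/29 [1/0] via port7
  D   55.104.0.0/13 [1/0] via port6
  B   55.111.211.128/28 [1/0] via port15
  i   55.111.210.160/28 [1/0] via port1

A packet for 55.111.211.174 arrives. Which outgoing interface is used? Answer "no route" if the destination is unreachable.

port14

Routes whose prefix contains 55.111.211.174:
  55.104.0.0/13 (55.104.0.0 - 55.111.255.255) -> port6
  55.108.0.0/14 (55.108.0.0 - 55.111.255.255) -> port11
  55.111.192.0/19 (55.111.192.0 - 55.111.223.255) -> port14
More-specific entries that do NOT match:
  55.111.147.172/30 (55.111.147.172 - 55.111.147.175) does not contain 55.111.211.174
  55.111.211.136/29 (55.111.211.136 - 55.111.211.143) does not contain 55.111.211.174
  55.111.211.128/28 (55.111.211.128 - 55.111.211.143) does not contain 55.111.211.174
  55.111.210.160/28 (55.111.210.160 - 55.111.210.175) does not contain 55.111.211.174
  55.111.208.0/23 (55.111.208.0 - 55.111.209.255) does not contain 55.111.211.174
Longest matching prefix is /19 -> interface port14.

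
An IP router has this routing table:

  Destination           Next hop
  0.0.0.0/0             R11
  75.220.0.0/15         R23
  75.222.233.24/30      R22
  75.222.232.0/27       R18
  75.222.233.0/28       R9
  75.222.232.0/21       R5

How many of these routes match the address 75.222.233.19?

Prefixes containing 75.222.233.19:
  0.0.0.0/0 (default, matches everything)
  75.222.232.0/21 (75.222.232.0 - 75.222.239.255)
Total matching entries: 2.

2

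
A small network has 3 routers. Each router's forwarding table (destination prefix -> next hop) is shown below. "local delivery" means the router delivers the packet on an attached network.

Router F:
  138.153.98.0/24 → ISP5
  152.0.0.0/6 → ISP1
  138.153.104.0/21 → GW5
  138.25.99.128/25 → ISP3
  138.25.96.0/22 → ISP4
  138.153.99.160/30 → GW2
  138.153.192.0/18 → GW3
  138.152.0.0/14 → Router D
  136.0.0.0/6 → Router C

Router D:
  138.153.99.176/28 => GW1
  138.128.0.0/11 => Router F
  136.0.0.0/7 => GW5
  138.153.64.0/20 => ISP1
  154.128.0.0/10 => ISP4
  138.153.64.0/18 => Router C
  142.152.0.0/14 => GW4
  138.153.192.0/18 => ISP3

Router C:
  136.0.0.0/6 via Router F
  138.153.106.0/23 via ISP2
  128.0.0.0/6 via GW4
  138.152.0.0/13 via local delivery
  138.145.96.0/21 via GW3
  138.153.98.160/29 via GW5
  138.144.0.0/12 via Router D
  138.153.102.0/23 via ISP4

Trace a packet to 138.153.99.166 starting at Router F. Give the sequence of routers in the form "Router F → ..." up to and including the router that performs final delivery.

At Router F: longest match for 138.153.99.166 is 138.152.0.0/14 -> Router D
At Router D: longest match for 138.153.99.166 is 138.153.64.0/18 -> Router C
At Router C: longest match for 138.153.99.166 is 138.152.0.0/13 -> local delivery

Router F → Router D → Router C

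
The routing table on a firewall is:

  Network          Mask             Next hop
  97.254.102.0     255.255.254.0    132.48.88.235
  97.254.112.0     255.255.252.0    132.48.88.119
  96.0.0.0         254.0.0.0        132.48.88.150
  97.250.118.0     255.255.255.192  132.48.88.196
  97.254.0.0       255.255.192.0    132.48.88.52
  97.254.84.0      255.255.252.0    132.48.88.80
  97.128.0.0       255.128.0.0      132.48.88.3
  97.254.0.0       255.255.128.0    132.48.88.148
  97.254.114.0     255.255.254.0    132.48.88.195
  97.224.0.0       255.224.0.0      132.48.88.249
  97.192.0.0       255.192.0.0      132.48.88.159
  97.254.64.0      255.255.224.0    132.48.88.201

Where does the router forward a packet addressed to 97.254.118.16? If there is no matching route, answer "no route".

Routes whose prefix contains 97.254.118.16:
  96.0.0.0/7 (96.0.0.0 - 97.255.255.255) -> 132.48.88.150
  97.128.0.0/9 (97.128.0.0 - 97.255.255.255) -> 132.48.88.3
  97.192.0.0/10 (97.192.0.0 - 97.255.255.255) -> 132.48.88.159
  97.224.0.0/11 (97.224.0.0 - 97.255.255.255) -> 132.48.88.249
  97.254.0.0/17 (97.254.0.0 - 97.254.127.255) -> 132.48.88.148
More-specific entries that do NOT match:
  97.250.118.0/26 (97.250.118.0 - 97.250.118.63) does not contain 97.254.118.16
  97.254.102.0/23 (97.254.102.0 - 97.254.103.255) does not contain 97.254.118.16
  97.254.114.0/23 (97.254.114.0 - 97.254.115.255) does not contain 97.254.118.16
  97.254.112.0/22 (97.254.112.0 - 97.254.115.255) does not contain 97.254.118.16
  97.254.84.0/22 (97.254.84.0 - 97.254.87.255) does not contain 97.254.118.16
  97.254.64.0/19 (97.254.64.0 - 97.254.95.255) does not contain 97.254.118.16
  97.254.0.0/18 (97.254.0.0 - 97.254.63.255) does not contain 97.254.118.16
Longest matching prefix is /17 -> next hop 132.48.88.148.

132.48.88.148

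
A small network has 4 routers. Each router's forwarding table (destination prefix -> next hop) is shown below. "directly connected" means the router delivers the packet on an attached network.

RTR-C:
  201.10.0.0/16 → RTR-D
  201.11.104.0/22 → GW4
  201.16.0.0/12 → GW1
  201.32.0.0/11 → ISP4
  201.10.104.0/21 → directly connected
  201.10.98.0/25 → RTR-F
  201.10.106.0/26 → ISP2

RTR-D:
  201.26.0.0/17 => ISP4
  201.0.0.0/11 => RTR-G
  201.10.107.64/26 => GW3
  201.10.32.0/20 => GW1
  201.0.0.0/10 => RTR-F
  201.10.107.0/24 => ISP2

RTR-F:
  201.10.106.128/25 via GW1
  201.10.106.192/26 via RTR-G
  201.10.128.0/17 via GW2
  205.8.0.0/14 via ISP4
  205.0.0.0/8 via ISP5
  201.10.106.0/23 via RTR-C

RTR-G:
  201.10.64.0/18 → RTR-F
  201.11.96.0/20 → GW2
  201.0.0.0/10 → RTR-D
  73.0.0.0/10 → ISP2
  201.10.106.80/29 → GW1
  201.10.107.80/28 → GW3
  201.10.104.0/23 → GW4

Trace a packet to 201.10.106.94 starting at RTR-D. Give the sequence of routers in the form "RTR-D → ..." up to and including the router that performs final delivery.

At RTR-D: longest match for 201.10.106.94 is 201.0.0.0/11 -> RTR-G
At RTR-G: longest match for 201.10.106.94 is 201.10.64.0/18 -> RTR-F
At RTR-F: longest match for 201.10.106.94 is 201.10.106.0/23 -> RTR-C
At RTR-C: longest match for 201.10.106.94 is 201.10.104.0/21 -> directly connected

RTR-D → RTR-G → RTR-F → RTR-C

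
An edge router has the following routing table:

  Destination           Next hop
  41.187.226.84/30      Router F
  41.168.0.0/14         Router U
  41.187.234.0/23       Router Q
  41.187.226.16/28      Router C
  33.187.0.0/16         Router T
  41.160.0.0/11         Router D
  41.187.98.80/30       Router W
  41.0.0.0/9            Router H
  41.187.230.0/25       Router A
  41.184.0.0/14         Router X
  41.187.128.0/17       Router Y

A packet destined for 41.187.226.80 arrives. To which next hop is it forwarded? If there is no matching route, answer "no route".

Routes whose prefix contains 41.187.226.80:
  41.160.0.0/11 (41.160.0.0 - 41.191.255.255) -> Router D
  41.184.0.0/14 (41.184.0.0 - 41.187.255.255) -> Router X
  41.187.128.0/17 (41.187.128.0 - 41.187.255.255) -> Router Y
More-specific entries that do NOT match:
  41.187.226.84/30 (41.187.226.84 - 41.187.226.87) does not contain 41.187.226.80
  41.187.98.80/30 (41.187.98.80 - 41.187.98.83) does not contain 41.187.226.80
  41.187.226.16/28 (41.187.226.16 - 41.187.226.31) does not contain 41.187.226.80
  41.187.230.0/25 (41.187.230.0 - 41.187.230.127) does not contain 41.187.226.80
  41.187.234.0/23 (41.187.234.0 - 41.187.235.255) does not contain 41.187.226.80
Longest matching prefix is /17 -> next hop Router Y.

Router Y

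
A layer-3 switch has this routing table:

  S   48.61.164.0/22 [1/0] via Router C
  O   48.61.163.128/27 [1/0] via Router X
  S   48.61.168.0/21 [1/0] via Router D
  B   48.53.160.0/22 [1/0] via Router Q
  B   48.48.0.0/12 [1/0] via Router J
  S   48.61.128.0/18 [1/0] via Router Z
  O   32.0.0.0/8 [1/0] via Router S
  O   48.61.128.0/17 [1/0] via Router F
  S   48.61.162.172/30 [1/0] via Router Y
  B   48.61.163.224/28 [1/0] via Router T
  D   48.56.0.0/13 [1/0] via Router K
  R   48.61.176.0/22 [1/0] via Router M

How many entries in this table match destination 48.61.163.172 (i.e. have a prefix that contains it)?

4

Prefixes containing 48.61.163.172:
  48.48.0.0/12 (48.48.0.0 - 48.63.255.255)
  48.56.0.0/13 (48.56.0.0 - 48.63.255.255)
  48.61.128.0/17 (48.61.128.0 - 48.61.255.255)
  48.61.128.0/18 (48.61.128.0 - 48.61.191.255)
Total matching entries: 4.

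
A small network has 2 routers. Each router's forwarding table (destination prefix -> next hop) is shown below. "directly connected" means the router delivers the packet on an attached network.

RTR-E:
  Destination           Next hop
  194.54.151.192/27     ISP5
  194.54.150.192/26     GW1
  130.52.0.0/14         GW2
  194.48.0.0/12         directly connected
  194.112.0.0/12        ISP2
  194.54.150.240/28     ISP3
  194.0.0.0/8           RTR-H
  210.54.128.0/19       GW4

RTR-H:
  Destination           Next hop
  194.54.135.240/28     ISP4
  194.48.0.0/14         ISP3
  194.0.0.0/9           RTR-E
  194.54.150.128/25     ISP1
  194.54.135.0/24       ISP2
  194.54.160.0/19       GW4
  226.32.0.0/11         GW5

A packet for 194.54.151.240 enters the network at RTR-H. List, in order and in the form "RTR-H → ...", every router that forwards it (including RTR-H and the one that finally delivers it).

At RTR-H: longest match for 194.54.151.240 is 194.0.0.0/9 -> RTR-E
At RTR-E: longest match for 194.54.151.240 is 194.48.0.0/12 -> directly connected

RTR-H → RTR-E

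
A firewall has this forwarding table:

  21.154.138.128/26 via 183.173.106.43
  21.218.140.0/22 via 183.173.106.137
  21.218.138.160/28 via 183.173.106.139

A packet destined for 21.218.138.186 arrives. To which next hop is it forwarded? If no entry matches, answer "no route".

No entry's prefix contains 21.218.138.186; there is no default route.

no route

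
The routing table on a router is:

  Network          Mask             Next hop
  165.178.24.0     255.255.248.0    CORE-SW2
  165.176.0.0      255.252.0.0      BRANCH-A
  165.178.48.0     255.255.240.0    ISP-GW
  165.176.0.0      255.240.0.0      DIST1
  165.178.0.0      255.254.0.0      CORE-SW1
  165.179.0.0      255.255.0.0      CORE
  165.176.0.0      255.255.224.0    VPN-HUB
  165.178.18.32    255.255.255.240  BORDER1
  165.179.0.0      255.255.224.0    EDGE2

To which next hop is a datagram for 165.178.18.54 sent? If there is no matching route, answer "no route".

CORE-SW1

Routes whose prefix contains 165.178.18.54:
  165.176.0.0/12 (165.176.0.0 - 165.191.255.255) -> DIST1
  165.176.0.0/14 (165.176.0.0 - 165.179.255.255) -> BRANCH-A
  165.178.0.0/15 (165.178.0.0 - 165.179.255.255) -> CORE-SW1
More-specific entries that do NOT match:
  165.178.18.32/28 (165.178.18.32 - 165.178.18.47) does not contain 165.178.18.54
  165.178.24.0/21 (165.178.24.0 - 165.178.31.255) does not contain 165.178.18.54
  165.178.48.0/20 (165.178.48.0 - 165.178.63.255) does not contain 165.178.18.54
  165.176.0.0/19 (165.176.0.0 - 165.176.31.255) does not contain 165.178.18.54
  165.179.0.0/19 (165.179.0.0 - 165.179.31.255) does not contain 165.178.18.54
  165.179.0.0/16 (165.179.0.0 - 165.179.255.255) does not contain 165.178.18.54
Longest matching prefix is /15 -> next hop CORE-SW1.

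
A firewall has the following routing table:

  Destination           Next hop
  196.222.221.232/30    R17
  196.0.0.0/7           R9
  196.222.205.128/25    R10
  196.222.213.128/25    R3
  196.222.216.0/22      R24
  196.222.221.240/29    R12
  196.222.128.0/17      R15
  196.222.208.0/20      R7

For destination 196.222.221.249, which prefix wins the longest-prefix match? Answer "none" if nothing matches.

196.222.208.0/20

Entries matching 196.222.221.249:
  196.0.0.0/7 (196.0.0.0 - 197.255.255.255)
  196.222.128.0/17 (196.222.128.0 - 196.222.255.255)
  196.222.208.0/20 (196.222.208.0 - 196.222.223.255)
Most specific is 196.222.208.0/20.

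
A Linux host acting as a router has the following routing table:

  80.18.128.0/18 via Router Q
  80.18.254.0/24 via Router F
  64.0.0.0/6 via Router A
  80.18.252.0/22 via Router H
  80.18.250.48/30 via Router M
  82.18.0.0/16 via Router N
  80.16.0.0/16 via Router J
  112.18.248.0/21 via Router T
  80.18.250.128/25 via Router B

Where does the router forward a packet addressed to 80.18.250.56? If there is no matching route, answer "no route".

No entry's prefix contains 80.18.250.56; there is no default route.

no route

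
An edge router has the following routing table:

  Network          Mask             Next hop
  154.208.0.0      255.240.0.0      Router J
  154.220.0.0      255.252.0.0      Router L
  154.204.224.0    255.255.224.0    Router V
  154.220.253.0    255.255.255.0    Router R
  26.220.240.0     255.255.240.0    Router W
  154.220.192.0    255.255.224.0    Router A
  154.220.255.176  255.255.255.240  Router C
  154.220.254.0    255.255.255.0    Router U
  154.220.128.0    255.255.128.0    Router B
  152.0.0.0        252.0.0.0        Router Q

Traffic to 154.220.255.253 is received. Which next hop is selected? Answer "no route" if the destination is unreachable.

Routes whose prefix contains 154.220.255.253:
  152.0.0.0/6 (152.0.0.0 - 155.255.255.255) -> Router Q
  154.208.0.0/12 (154.208.0.0 - 154.223.255.255) -> Router J
  154.220.0.0/14 (154.220.0.0 - 154.223.255.255) -> Router L
  154.220.128.0/17 (154.220.128.0 - 154.220.255.255) -> Router B
More-specific entries that do NOT match:
  154.220.255.176/28 (154.220.255.176 - 154.220.255.191) does not contain 154.220.255.253
  154.220.253.0/24 (154.220.253.0 - 154.220.253.255) does not contain 154.220.255.253
  154.220.254.0/24 (154.220.254.0 - 154.220.254.255) does not contain 154.220.255.253
  26.220.240.0/20 (26.220.240.0 - 26.220.255.255) does not contain 154.220.255.253
  154.204.224.0/19 (154.204.224.0 - 154.204.255.255) does not contain 154.220.255.253
  154.220.192.0/19 (154.220.192.0 - 154.220.223.255) does not contain 154.220.255.253
Longest matching prefix is /17 -> next hop Router B.

Router B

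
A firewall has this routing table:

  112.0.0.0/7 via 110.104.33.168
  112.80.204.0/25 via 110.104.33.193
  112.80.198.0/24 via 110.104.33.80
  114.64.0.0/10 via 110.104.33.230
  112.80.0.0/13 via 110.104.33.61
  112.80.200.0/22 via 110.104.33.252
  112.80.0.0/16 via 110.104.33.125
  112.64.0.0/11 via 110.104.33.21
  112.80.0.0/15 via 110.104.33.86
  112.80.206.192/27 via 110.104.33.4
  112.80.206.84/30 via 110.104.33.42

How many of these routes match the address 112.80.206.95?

5

Prefixes containing 112.80.206.95:
  112.0.0.0/7 (112.0.0.0 - 113.255.255.255)
  112.64.0.0/11 (112.64.0.0 - 112.95.255.255)
  112.80.0.0/13 (112.80.0.0 - 112.87.255.255)
  112.80.0.0/15 (112.80.0.0 - 112.81.255.255)
  112.80.0.0/16 (112.80.0.0 - 112.80.255.255)
Total matching entries: 5.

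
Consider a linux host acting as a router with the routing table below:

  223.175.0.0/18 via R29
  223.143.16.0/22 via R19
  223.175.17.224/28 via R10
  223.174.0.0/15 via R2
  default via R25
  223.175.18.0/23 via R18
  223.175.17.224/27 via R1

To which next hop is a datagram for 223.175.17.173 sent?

R29

Routes whose prefix contains 223.175.17.173:
  0.0.0.0/0 (default, matches everything) -> R25
  223.174.0.0/15 (223.174.0.0 - 223.175.255.255) -> R2
  223.175.0.0/18 (223.175.0.0 - 223.175.63.255) -> R29
More-specific entries that do NOT match:
  223.175.17.224/28 (223.175.17.224 - 223.175.17.239) does not contain 223.175.17.173
  223.175.17.224/27 (223.175.17.224 - 223.175.17.255) does not contain 223.175.17.173
  223.175.18.0/23 (223.175.18.0 - 223.175.19.255) does not contain 223.175.17.173
  223.143.16.0/22 (223.143.16.0 - 223.143.19.255) does not contain 223.175.17.173
Longest matching prefix is /18 -> next hop R29.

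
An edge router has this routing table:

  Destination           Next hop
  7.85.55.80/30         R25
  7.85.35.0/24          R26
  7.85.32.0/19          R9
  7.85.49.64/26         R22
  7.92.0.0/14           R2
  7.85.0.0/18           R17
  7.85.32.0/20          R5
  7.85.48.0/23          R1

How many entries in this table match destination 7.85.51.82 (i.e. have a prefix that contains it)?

Prefixes containing 7.85.51.82:
  7.85.0.0/18 (7.85.0.0 - 7.85.63.255)
  7.85.32.0/19 (7.85.32.0 - 7.85.63.255)
Total matching entries: 2.

2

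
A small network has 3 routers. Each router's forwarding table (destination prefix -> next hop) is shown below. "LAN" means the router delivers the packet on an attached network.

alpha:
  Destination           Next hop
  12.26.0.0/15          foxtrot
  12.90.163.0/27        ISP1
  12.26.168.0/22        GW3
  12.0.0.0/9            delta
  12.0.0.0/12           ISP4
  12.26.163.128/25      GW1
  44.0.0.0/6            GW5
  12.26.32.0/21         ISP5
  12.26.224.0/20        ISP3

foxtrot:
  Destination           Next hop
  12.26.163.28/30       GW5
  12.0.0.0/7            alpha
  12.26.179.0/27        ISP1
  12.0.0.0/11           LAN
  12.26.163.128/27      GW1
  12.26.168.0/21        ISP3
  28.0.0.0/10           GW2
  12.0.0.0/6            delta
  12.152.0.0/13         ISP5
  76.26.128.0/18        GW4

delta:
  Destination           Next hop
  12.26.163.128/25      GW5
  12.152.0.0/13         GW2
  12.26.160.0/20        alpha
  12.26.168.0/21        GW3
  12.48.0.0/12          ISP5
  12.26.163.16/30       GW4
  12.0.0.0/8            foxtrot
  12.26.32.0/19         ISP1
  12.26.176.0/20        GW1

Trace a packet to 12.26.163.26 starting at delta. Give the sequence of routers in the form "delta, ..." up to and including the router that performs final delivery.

At delta: longest match for 12.26.163.26 is 12.26.160.0/20 -> alpha
At alpha: longest match for 12.26.163.26 is 12.26.0.0/15 -> foxtrot
At foxtrot: longest match for 12.26.163.26 is 12.0.0.0/11 -> LAN

delta, alpha, foxtrot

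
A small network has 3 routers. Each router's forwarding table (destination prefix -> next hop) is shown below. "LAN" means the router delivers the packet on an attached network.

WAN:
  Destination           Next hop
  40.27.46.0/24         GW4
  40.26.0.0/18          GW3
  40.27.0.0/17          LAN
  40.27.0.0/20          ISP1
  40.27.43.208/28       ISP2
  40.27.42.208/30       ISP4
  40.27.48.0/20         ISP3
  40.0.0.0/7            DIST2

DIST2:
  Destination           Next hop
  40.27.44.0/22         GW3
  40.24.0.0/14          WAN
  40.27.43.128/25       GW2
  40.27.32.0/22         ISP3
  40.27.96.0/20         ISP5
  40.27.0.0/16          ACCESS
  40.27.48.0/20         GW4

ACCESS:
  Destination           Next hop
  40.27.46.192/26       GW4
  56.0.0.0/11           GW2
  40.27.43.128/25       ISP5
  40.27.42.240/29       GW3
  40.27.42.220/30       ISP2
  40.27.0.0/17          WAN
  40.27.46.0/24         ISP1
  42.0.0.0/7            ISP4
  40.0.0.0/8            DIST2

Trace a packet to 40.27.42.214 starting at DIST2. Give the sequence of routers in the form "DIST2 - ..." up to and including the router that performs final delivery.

At DIST2: longest match for 40.27.42.214 is 40.27.0.0/16 -> ACCESS
At ACCESS: longest match for 40.27.42.214 is 40.27.0.0/17 -> WAN
At WAN: longest match for 40.27.42.214 is 40.27.0.0/17 -> LAN

DIST2 - ACCESS - WAN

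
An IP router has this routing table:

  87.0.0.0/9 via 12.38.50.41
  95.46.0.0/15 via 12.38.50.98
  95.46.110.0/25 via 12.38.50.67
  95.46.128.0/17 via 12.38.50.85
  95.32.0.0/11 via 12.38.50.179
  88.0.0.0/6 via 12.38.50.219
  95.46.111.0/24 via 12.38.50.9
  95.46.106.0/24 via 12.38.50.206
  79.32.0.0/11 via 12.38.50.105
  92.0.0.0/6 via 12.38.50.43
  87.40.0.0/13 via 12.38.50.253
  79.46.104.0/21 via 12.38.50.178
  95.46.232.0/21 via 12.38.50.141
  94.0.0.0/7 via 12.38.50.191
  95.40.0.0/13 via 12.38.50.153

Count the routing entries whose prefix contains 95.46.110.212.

5

Prefixes containing 95.46.110.212:
  92.0.0.0/6 (92.0.0.0 - 95.255.255.255)
  94.0.0.0/7 (94.0.0.0 - 95.255.255.255)
  95.32.0.0/11 (95.32.0.0 - 95.63.255.255)
  95.40.0.0/13 (95.40.0.0 - 95.47.255.255)
  95.46.0.0/15 (95.46.0.0 - 95.47.255.255)
Total matching entries: 5.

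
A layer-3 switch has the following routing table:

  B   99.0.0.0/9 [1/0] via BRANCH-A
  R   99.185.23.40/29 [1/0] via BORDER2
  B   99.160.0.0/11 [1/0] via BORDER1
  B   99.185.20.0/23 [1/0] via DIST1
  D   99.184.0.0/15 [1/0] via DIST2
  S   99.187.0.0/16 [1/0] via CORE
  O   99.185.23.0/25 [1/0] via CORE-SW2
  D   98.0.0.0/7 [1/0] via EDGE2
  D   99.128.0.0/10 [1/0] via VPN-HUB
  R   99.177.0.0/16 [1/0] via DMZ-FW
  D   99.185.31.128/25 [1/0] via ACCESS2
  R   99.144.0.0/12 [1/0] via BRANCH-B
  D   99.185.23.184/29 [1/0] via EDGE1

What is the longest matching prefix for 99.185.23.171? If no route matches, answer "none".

Entries matching 99.185.23.171:
  98.0.0.0/7 (98.0.0.0 - 99.255.255.255)
  99.128.0.0/10 (99.128.0.0 - 99.191.255.255)
  99.160.0.0/11 (99.160.0.0 - 99.191.255.255)
  99.184.0.0/15 (99.184.0.0 - 99.185.255.255)
Most specific is 99.184.0.0/15.

99.184.0.0/15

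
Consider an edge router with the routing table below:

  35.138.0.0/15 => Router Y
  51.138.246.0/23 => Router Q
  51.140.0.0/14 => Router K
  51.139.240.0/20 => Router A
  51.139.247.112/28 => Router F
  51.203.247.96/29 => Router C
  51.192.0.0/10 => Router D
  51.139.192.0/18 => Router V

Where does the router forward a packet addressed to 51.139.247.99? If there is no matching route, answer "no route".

Routes whose prefix contains 51.139.247.99:
  51.139.192.0/18 (51.139.192.0 - 51.139.255.255) -> Router V
  51.139.240.0/20 (51.139.240.0 - 51.139.255.255) -> Router A
More-specific entries that do NOT match:
  51.203.247.96/29 (51.203.247.96 - 51.203.247.103) does not contain 51.139.247.99
  51.139.247.112/28 (51.139.247.112 - 51.139.247.127) does not contain 51.139.247.99
  51.138.246.0/23 (51.138.246.0 - 51.138.247.255) does not contain 51.139.247.99
Longest matching prefix is /20 -> next hop Router A.

Router A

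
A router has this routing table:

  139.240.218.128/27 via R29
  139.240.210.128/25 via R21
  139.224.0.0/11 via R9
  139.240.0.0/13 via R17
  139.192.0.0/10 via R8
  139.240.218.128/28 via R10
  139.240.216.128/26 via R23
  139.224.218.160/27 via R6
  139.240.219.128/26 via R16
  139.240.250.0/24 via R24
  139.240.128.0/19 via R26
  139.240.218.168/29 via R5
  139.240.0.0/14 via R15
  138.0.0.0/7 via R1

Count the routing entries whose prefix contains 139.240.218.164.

Prefixes containing 139.240.218.164:
  138.0.0.0/7 (138.0.0.0 - 139.255.255.255)
  139.192.0.0/10 (139.192.0.0 - 139.255.255.255)
  139.224.0.0/11 (139.224.0.0 - 139.255.255.255)
  139.240.0.0/13 (139.240.0.0 - 139.247.255.255)
  139.240.0.0/14 (139.240.0.0 - 139.243.255.255)
Total matching entries: 5.

5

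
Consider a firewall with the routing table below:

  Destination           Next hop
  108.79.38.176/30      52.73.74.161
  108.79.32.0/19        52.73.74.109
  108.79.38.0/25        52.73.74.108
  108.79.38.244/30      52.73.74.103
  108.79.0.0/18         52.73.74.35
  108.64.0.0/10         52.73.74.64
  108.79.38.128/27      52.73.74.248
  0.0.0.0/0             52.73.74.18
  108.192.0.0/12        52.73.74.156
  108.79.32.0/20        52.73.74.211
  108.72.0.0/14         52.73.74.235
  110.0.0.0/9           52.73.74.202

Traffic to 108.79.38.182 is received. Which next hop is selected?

Routes whose prefix contains 108.79.38.182:
  0.0.0.0/0 (default, matches everything) -> 52.73.74.18
  108.64.0.0/10 (108.64.0.0 - 108.127.255.255) -> 52.73.74.64
  108.79.0.0/18 (108.79.0.0 - 108.79.63.255) -> 52.73.74.35
  108.79.32.0/19 (108.79.32.0 - 108.79.63.255) -> 52.73.74.109
  108.79.32.0/20 (108.79.32.0 - 108.79.47.255) -> 52.73.74.211
More-specific entries that do NOT match:
  108.79.38.176/30 (108.79.38.176 - 108.79.38.179) does not contain 108.79.38.182
  108.79.38.244/30 (108.79.38.244 - 108.79.38.247) does not contain 108.79.38.182
  108.79.38.128/27 (108.79.38.128 - 108.79.38.159) does not contain 108.79.38.182
  108.79.38.0/25 (108.79.38.0 - 108.79.38.127) does not contain 108.79.38.182
Longest matching prefix is /20 -> next hop 52.73.74.211.

52.73.74.211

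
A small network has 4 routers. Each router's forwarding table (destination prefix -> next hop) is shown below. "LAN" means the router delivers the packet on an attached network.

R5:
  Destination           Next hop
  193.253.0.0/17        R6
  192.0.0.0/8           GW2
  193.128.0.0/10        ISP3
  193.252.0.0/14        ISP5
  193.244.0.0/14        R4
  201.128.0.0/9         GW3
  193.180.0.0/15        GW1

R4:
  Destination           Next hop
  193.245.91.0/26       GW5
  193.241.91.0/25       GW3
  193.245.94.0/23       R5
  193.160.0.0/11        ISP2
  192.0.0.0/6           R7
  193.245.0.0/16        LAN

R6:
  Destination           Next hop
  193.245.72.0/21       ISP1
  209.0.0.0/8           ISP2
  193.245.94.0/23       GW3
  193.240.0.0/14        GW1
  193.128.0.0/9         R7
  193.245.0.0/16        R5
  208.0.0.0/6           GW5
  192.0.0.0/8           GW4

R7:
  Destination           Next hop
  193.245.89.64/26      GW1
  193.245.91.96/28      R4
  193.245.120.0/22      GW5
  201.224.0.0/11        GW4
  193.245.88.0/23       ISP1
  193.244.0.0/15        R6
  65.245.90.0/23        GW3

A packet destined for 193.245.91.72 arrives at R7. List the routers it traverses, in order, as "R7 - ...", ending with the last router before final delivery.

At R7: longest match for 193.245.91.72 is 193.244.0.0/15 -> R6
At R6: longest match for 193.245.91.72 is 193.245.0.0/16 -> R5
At R5: longest match for 193.245.91.72 is 193.244.0.0/14 -> R4
At R4: longest match for 193.245.91.72 is 193.245.0.0/16 -> LAN

R7 - R6 - R5 - R4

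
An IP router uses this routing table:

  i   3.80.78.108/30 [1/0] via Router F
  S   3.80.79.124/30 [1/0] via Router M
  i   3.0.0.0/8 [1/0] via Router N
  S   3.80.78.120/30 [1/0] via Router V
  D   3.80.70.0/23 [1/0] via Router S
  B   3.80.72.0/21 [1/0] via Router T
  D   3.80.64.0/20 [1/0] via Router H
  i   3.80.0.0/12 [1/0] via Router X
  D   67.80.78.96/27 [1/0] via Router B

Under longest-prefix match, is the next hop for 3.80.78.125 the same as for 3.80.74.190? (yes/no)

yes

3.80.78.125: longest match 3.80.72.0/21 -> Router T
3.80.74.190: longest match 3.80.72.0/21 -> Router T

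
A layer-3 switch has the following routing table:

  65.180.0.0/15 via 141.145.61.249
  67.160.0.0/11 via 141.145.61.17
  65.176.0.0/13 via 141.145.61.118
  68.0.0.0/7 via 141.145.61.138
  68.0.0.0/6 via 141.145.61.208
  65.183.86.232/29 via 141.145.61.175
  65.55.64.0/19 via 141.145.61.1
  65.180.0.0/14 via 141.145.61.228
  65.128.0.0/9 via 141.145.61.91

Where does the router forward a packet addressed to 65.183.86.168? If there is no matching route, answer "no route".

Routes whose prefix contains 65.183.86.168:
  65.128.0.0/9 (65.128.0.0 - 65.255.255.255) -> 141.145.61.91
  65.176.0.0/13 (65.176.0.0 - 65.183.255.255) -> 141.145.61.118
  65.180.0.0/14 (65.180.0.0 - 65.183.255.255) -> 141.145.61.228
More-specific entries that do NOT match:
  65.183.86.232/29 (65.183.86.232 - 65.183.86.239) does not contain 65.183.86.168
  65.55.64.0/19 (65.55.64.0 - 65.55.95.255) does not contain 65.183.86.168
  65.180.0.0/15 (65.180.0.0 - 65.181.255.255) does not contain 65.183.86.168
Longest matching prefix is /14 -> next hop 141.145.61.228.

141.145.61.228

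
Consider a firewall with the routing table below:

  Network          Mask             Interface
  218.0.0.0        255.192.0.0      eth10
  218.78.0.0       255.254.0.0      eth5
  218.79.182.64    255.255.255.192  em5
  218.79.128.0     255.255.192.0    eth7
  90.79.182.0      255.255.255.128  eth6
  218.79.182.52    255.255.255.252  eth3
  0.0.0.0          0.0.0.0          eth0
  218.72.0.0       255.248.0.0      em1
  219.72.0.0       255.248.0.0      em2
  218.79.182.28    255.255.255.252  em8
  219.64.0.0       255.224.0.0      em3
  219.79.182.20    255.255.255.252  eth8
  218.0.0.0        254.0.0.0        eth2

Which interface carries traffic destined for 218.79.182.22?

Routes whose prefix contains 218.79.182.22:
  0.0.0.0/0 (default, matches everything) -> eth0
  218.0.0.0/7 (218.0.0.0 - 219.255.255.255) -> eth2
  218.72.0.0/13 (218.72.0.0 - 218.79.255.255) -> em1
  218.78.0.0/15 (218.78.0.0 - 218.79.255.255) -> eth5
  218.79.128.0/18 (218.79.128.0 - 218.79.191.255) -> eth7
More-specific entries that do NOT match:
  218.79.182.52/30 (218.79.182.52 - 218.79.182.55) does not contain 218.79.182.22
  218.79.182.28/30 (218.79.182.28 - 218.79.182.31) does not contain 218.79.182.22
  219.79.182.20/30 (219.79.182.20 - 219.79.182.23) does not contain 218.79.182.22
  218.79.182.64/26 (218.79.182.64 - 218.79.182.127) does not contain 218.79.182.22
  90.79.182.0/25 (90.79.182.0 - 90.79.182.127) does not contain 218.79.182.22
Longest matching prefix is /18 -> interface eth7.

eth7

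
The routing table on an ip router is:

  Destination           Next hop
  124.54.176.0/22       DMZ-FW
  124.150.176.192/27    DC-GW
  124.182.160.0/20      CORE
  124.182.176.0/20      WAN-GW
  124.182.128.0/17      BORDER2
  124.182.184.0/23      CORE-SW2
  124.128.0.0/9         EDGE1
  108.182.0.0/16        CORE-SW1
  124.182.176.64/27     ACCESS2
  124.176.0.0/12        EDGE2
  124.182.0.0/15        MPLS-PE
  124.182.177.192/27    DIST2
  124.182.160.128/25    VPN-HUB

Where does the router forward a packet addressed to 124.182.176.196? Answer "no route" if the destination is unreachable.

WAN-GW

Routes whose prefix contains 124.182.176.196:
  124.128.0.0/9 (124.128.0.0 - 124.255.255.255) -> EDGE1
  124.176.0.0/12 (124.176.0.0 - 124.191.255.255) -> EDGE2
  124.182.0.0/15 (124.182.0.0 - 124.183.255.255) -> MPLS-PE
  124.182.128.0/17 (124.182.128.0 - 124.182.255.255) -> BORDER2
  124.182.176.0/20 (124.182.176.0 - 124.182.191.255) -> WAN-GW
More-specific entries that do NOT match:
  124.150.176.192/27 (124.150.176.192 - 124.150.176.223) does not contain 124.182.176.196
  124.182.176.64/27 (124.182.176.64 - 124.182.176.95) does not contain 124.182.176.196
  124.182.177.192/27 (124.182.177.192 - 124.182.177.223) does not contain 124.182.176.196
  124.182.160.128/25 (124.182.160.128 - 124.182.160.255) does not contain 124.182.176.196
  124.182.184.0/23 (124.182.184.0 - 124.182.185.255) does not contain 124.182.176.196
  124.54.176.0/22 (124.54.176.0 - 124.54.179.255) does not contain 124.182.176.196
Longest matching prefix is /20 -> next hop WAN-GW.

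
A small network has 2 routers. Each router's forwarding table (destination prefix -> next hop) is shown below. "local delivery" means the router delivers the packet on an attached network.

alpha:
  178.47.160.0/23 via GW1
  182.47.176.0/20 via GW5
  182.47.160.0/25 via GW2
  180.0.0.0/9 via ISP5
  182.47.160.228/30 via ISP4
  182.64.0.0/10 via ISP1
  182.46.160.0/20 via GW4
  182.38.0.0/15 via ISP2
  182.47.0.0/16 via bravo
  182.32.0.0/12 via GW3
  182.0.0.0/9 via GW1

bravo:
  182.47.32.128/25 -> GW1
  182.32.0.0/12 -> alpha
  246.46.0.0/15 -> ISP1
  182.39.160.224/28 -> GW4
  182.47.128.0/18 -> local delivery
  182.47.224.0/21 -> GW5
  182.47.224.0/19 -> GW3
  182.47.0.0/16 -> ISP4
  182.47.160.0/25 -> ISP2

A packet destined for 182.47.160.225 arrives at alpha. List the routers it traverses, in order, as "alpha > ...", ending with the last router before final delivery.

At alpha: longest match for 182.47.160.225 is 182.47.0.0/16 -> bravo
At bravo: longest match for 182.47.160.225 is 182.47.128.0/18 -> local delivery

alpha > bravo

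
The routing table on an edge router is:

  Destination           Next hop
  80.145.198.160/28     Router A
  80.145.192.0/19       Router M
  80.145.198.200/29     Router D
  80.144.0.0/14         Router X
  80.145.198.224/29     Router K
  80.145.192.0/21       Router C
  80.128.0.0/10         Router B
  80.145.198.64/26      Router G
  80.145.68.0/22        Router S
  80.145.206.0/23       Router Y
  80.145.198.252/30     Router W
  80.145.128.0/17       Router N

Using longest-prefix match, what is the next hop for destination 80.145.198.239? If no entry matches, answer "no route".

Routes whose prefix contains 80.145.198.239:
  80.128.0.0/10 (80.128.0.0 - 80.191.255.255) -> Router B
  80.144.0.0/14 (80.144.0.0 - 80.147.255.255) -> Router X
  80.145.128.0/17 (80.145.128.0 - 80.145.255.255) -> Router N
  80.145.192.0/19 (80.145.192.0 - 80.145.223.255) -> Router M
  80.145.192.0/21 (80.145.192.0 - 80.145.199.255) -> Router C
More-specific entries that do NOT match:
  80.145.198.252/30 (80.145.198.252 - 80.145.198.255) does not contain 80.145.198.239
  80.145.198.200/29 (80.145.198.200 - 80.145.198.207) does not contain 80.145.198.239
  80.145.198.224/29 (80.145.198.224 - 80.145.198.231) does not contain 80.145.198.239
  80.145.198.160/28 (80.145.198.160 - 80.145.198.175) does not contain 80.145.198.239
  80.145.198.64/26 (80.145.198.64 - 80.145.198.127) does not contain 80.145.198.239
  80.145.206.0/23 (80.145.206.0 - 80.145.207.255) does not contain 80.145.198.239
  80.145.68.0/22 (80.145.68.0 - 80.145.71.255) does not contain 80.145.198.239
Longest matching prefix is /21 -> next hop Router C.

Router C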